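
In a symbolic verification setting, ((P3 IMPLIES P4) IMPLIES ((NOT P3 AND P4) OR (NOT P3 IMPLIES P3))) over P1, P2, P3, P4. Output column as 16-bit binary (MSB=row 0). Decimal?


Formula: ((P3 IMPLIES P4) IMPLIES ((NOT P3 AND P4) OR (NOT P3 IMPLIES P3))) over P1, P2, P3, P4 (16 rows)
Evaluate each row (bits = P1,P2,P3,P4, MSB first):
  row 0 [0000]: ((0 IMPLIES 0) IMPLIES ((NOT 0 AND 0) OR (NOT 0 IMPLIES 0))) -> 0
  row 1 [0001]: ((0 IMPLIES 1) IMPLIES ((NOT 0 AND 1) OR (NOT 0 IMPLIES 0))) -> 1
  row 2 [0010]: ((1 IMPLIES 0) IMPLIES ((NOT 1 AND 0) OR (NOT 1 IMPLIES 1))) -> 1
  row 3 [0011]: ((1 IMPLIES 1) IMPLIES ((NOT 1 AND 1) OR (NOT 1 IMPLIES 1))) -> 1
  row 4 [0100]: ((0 IMPLIES 0) IMPLIES ((NOT 0 AND 0) OR (NOT 0 IMPLIES 0))) -> 0
  row 5 [0101]: ((0 IMPLIES 1) IMPLIES ((NOT 0 AND 1) OR (NOT 0 IMPLIES 0))) -> 1
  row 6 [0110]: ((1 IMPLIES 0) IMPLIES ((NOT 1 AND 0) OR (NOT 1 IMPLIES 1))) -> 1
  row 7 [0111]: ((1 IMPLIES 1) IMPLIES ((NOT 1 AND 1) OR (NOT 1 IMPLIES 1))) -> 1
  row 8 [1000]: ((0 IMPLIES 0) IMPLIES ((NOT 0 AND 0) OR (NOT 0 IMPLIES 0))) -> 0
  row 9 [1001]: ((0 IMPLIES 1) IMPLIES ((NOT 0 AND 1) OR (NOT 0 IMPLIES 0))) -> 1
  row 10 [1010]: ((1 IMPLIES 0) IMPLIES ((NOT 1 AND 0) OR (NOT 1 IMPLIES 1))) -> 1
  row 11 [1011]: ((1 IMPLIES 1) IMPLIES ((NOT 1 AND 1) OR (NOT 1 IMPLIES 1))) -> 1
  row 12 [1100]: ((0 IMPLIES 0) IMPLIES ((NOT 0 AND 0) OR (NOT 0 IMPLIES 0))) -> 0
  row 13 [1101]: ((0 IMPLIES 1) IMPLIES ((NOT 0 AND 1) OR (NOT 0 IMPLIES 0))) -> 1
  row 14 [1110]: ((1 IMPLIES 0) IMPLIES ((NOT 1 AND 0) OR (NOT 1 IMPLIES 1))) -> 1
  row 15 [1111]: ((1 IMPLIES 1) IMPLIES ((NOT 1 AND 1) OR (NOT 1 IMPLIES 1))) -> 1
Full result column, 4 rows per line (P1,P2 fixed per line; P3,P4 runs 00..11 left to right):
  rows 0-3 [P1,P2=00]: 0111  = hex 7
  rows 4-7 [P1,P2=01]: 0111  = hex 7
  rows 8-11 [P1,P2=10]: 0111  = hex 7
  rows 12-15 [P1,P2=11]: 0111  = hex 7
Output column (row 0 .. row 15) = 0111011101110111
Output column grouped in 4s = 0111 0111 0111 0111 = 0x7777
Convert to decimal digit by digit (value = value*16 + digit):
  7 -> 7
  7*16 + 7 = 119
  119*16 + 7 = 1911
  1911*16 + 7 = 30583
Decimal = 30583

30583


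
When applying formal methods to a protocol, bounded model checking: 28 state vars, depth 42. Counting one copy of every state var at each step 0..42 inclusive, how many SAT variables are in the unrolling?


BMC unrolls to depth k, creating one copy of each state var for steps 0..k.
Step count = 42 + 1 = 43 (steps 0 through 42)
Vars per step = 28
Total = 28 * 43 = 1204

1204


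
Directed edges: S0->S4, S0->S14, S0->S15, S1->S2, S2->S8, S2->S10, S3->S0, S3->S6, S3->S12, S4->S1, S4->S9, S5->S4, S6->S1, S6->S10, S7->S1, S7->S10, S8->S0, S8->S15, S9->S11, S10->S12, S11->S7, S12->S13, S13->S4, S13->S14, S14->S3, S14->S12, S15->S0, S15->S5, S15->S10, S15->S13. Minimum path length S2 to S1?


BFS layer-by-layer from S2:
  dist 0: {S2}
  dist 1: {S8, S10}
  dist 2: {S0, S12, S15}
  dist 3: {S4, S5, S13, S14}
  dist 4: {S1, S3, S9}
  -> S1 reached at distance 4
Shortest path length = 4

4


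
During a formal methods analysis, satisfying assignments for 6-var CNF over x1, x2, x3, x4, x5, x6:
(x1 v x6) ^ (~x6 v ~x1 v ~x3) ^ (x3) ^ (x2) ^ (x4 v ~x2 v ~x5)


CNF with 5 clauses over 6 vars (64 assignments).
An assignment satisfies CNF iff every clause has >=1 true literal.
Check each row (bits = x1,x2,x3,x4,x5,x6; clause T/F shown):
  row 0 [000000]: clauses=FTFFT -> 0
  row 1 [000001]: clauses=TTFFT -> 0
  row 2 [000010]: clauses=FTFFT -> 0
  row 3 [000011]: clauses=TTFFT -> 0
  row 4 [000100]: clauses=FTFFT -> 0
  (every remaining row is evaluated the same way; all 64 results are listed next)
Full result column, 8 rows per line (x1,x2,x3 fixed per line; x4,x5,x6 runs 000..111 left to right):
  rows 0-7 [x1,x2,x3=000]: 00000000  (ones: 0)
  rows 8-15 [x1,x2,x3=001]: 00000000  (ones: 0)
  rows 16-23 [x1,x2,x3=010]: 00000000  (ones: 0)
  rows 24-31 [x1,x2,x3=011]: 01000101  (ones: 3)
  rows 32-39 [x1,x2,x3=100]: 00000000  (ones: 0)
  rows 40-47 [x1,x2,x3=101]: 00000000  (ones: 0)
  rows 48-55 [x1,x2,x3=110]: 00000000  (ones: 0)
  rows 56-63 [x1,x2,x3=111]: 10001010  (ones: 3)
Satisfying assignments = 0+0+0+3+0+0+0+3 = 6

6


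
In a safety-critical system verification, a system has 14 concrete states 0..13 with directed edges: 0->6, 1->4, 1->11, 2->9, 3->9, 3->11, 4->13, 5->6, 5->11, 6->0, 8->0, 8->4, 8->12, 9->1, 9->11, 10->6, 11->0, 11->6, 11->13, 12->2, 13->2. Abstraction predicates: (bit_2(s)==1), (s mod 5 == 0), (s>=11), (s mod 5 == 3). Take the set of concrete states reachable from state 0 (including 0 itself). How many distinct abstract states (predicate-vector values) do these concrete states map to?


BFS from 0:
Concrete reachable: {0, 6}
Abstract via predicates (bit_2(s)==1), (s mod 5 == 0), (s>=11), (s mod 5 == 3):
  (0,1,0,0) <- {0}
  (1,0,0,0) <- {6}
Distinct abstract states = 2

2


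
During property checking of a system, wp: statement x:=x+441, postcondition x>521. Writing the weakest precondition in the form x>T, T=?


Formula: wp(x:=E, P) = P[E/x] (substitute E for x in postcondition)
Step 1: Postcondition: x>521
Step 2: Substitute x+441 for x: x+441>521
Step 3: Solve for x: x > 521-441 = 80

80


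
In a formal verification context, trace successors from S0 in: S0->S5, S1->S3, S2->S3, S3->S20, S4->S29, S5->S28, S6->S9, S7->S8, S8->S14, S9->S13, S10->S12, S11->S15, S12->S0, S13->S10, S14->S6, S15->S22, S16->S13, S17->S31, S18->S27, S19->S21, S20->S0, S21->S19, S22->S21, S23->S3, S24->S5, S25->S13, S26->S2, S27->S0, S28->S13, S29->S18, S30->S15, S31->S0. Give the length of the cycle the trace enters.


Trace from S0 until a state repeats:
  S0 -> S5 -> S28 -> S13 -> S10 -> S12 -> S0
S0 first seen at step 0, revisited at step 6.
Cycle length = 6 - 0 = 6

6


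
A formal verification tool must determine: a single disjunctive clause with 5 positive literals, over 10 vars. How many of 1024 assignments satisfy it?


Step 1: Total=2^10=1024
Step 2: Unsat when all 5 false: 2^5=32
Step 3: Sat=1024-32=992

992


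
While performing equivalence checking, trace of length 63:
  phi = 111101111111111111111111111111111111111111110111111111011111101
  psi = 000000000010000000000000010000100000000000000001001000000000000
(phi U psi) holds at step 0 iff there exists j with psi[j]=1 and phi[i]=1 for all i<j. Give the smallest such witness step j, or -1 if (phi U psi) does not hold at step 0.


(phi U psi) at 0: need smallest j with psi[j]=1 and phi[i]=1 for all i in [0,j).
Scan from step 0:
  step 0: phi=1, psi=0 -> continue
  step 1: phi=1, psi=0 -> continue
  step 2: phi=1, psi=0 -> continue
  step 3: phi=1, psi=0 -> continue
  step 4: phi=0 -> phi-prefix broken from here
  step 10: psi=1 but phi already failed -> not a witness
  step 25: psi=1 but phi already failed -> not a witness
  step 30: psi=1 but phi already failed -> not a witness
  step 47: psi=1 but phi already failed -> not a witness
  step 50: psi=1 but phi already failed -> not a witness
  end of trace: no witness -> -1
Witness step = -1

-1


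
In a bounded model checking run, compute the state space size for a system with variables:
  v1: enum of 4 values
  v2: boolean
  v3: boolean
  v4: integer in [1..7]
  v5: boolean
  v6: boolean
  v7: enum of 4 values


State space = product of domain sizes of all variables.
Domain sizes:
  v1 (enum of 4 values): 4
  v2 (boolean): 2
  v3 (boolean): 2
  v4 (integer in [1..7]): 7
  v5 (boolean): 2
  v6 (boolean): 2
  v7 (enum of 4 values): 4
Product = 4 * 2 * 2 * 7 * 2 * 2 * 4 = 1792

1792


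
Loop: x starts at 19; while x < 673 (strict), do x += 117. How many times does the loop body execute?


Step 1: x goes from 19 toward 673 by 117; the body runs while x<673, so iterations = ceil((bound-start)/step)
Step 2: Distance=654
Step 3: ceil(654/117)=6

6


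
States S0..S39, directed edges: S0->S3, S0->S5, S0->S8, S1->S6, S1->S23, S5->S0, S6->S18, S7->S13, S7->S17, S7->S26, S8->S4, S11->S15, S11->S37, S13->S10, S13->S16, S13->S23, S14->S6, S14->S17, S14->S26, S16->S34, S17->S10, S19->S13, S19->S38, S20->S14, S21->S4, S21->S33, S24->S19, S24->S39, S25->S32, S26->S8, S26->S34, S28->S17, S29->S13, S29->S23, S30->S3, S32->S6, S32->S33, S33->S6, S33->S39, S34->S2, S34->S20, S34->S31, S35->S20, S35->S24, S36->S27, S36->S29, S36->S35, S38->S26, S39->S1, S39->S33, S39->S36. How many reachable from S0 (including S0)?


BFS from S0:
  layer 0: {S0}
  layer 1: {S3, S5, S8}
  layer 2: {S4}
Reachable set: {S0, S3, S4, S5, S8}
Count = 5

5


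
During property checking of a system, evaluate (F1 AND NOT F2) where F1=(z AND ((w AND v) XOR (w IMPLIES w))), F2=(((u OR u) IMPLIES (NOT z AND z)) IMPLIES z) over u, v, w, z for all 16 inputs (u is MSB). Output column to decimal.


F1 = (z AND ((w AND v) XOR (w IMPLIES w)))
F2 = (((u OR u) IMPLIES (NOT z AND z)) IMPLIES z)
Counterexample to F1=>F2 is where F1=1 and F2=0.
Evaluate each row (bits = u,v,w,z, MSB first):
  row 0 [0000]: F1=0 F2=0 -> F1&~F2 -> 0
  row 1 [0001]: F1=1 F2=1 -> F1&~F2 -> 0
  row 2 [0010]: F1=0 F2=0 -> F1&~F2 -> 0
  row 3 [0011]: F1=1 F2=1 -> F1&~F2 -> 0
  row 4 [0100]: F1=0 F2=0 -> F1&~F2 -> 0
  row 5 [0101]: F1=1 F2=1 -> F1&~F2 -> 0
  row 6 [0110]: F1=0 F2=0 -> F1&~F2 -> 0
  row 7 [0111]: F1=0 F2=1 -> F1&~F2 -> 0
  row 8 [1000]: F1=0 F2=1 -> F1&~F2 -> 0
  row 9 [1001]: F1=1 F2=1 -> F1&~F2 -> 0
  row 10 [1010]: F1=0 F2=1 -> F1&~F2 -> 0
  row 11 [1011]: F1=1 F2=1 -> F1&~F2 -> 0
  row 12 [1100]: F1=0 F2=1 -> F1&~F2 -> 0
  row 13 [1101]: F1=1 F2=1 -> F1&~F2 -> 0
  row 14 [1110]: F1=0 F2=1 -> F1&~F2 -> 0
  row 15 [1111]: F1=0 F2=1 -> F1&~F2 -> 0
Full result column, 4 rows per line (u,v fixed per line; w,z runs 00..11 left to right):
  rows 0-3 [u,v=00]: 0000  = hex 0
  rows 4-7 [u,v=01]: 0000  = hex 0
  rows 8-11 [u,v=10]: 0000  = hex 0
  rows 12-15 [u,v=11]: 0000  = hex 0
Counterexample vector (row 0 .. row 15) = 0000000000000000
Output column grouped in 4s = 0000 0000 0000 0000 = 0x0000
Convert to decimal digit by digit (value = value*16 + digit):
  0 -> 0
  0*16 + 0 = 0
  0*16 + 0 = 0
  0*16 + 0 = 0
Decimal = 0

0


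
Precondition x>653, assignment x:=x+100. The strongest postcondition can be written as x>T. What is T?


Formula: sp(P, x:=E) = exists old_x. (x = E[old_x/x]) AND P[old_x/x] (old_x is the value of x before the assignment; eliminate old_x by solving x = E[old_x/x] for old_x)
Step 1: Precondition P: x>653, i.e. old_x > 653
Step 2: Assignment gives x = old_x + 100, so old_x = x - 100
Step 3: Substitute into P: x - 100 > 653
Step 4: Simplify: x > 653+100 = 753

753


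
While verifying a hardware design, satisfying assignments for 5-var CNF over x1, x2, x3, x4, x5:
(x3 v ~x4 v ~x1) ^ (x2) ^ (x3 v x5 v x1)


CNF with 3 clauses over 5 vars (32 assignments).
An assignment satisfies CNF iff every clause has >=1 true literal.
Check each row (bits = x1,x2,x3,x4,x5; clause T/F shown):
  row 0 [00000]: clauses=TFF -> 0
  row 1 [00001]: clauses=TFT -> 0
  row 2 [00010]: clauses=TFF -> 0
  row 3 [00011]: clauses=TFT -> 0
  row 4 [00100]: clauses=TFT -> 0
  row 5 [00101]: clauses=TFT -> 0
  row 6 [00110]: clauses=TFT -> 0
  row 7 [00111]: clauses=TFT -> 0
  row 8 [01000]: clauses=TTF -> 0
  row 9 [01001]: clauses=TTT -> 1
  row 10 [01010]: clauses=TTF -> 0
  row 11 [01011]: clauses=TTT -> 1
  row 12 [01100]: clauses=TTT -> 1
  row 13 [01101]: clauses=TTT -> 1
  row 14 [01110]: clauses=TTT -> 1
  row 15 [01111]: clauses=TTT -> 1
  row 16 [10000]: clauses=TFT -> 0
  row 17 [10001]: clauses=TFT -> 0
  row 18 [10010]: clauses=FFT -> 0
  row 19 [10011]: clauses=FFT -> 0
  row 20 [10100]: clauses=TFT -> 0
  row 21 [10101]: clauses=TFT -> 0
  row 22 [10110]: clauses=TFT -> 0
  row 23 [10111]: clauses=TFT -> 0
  row 24 [11000]: clauses=TTT -> 1
  row 25 [11001]: clauses=TTT -> 1
  row 26 [11010]: clauses=FTT -> 0
  row 27 [11011]: clauses=FTT -> 0
  row 28 [11100]: clauses=TTT -> 1
  row 29 [11101]: clauses=TTT -> 1
  row 30 [11110]: clauses=TTT -> 1
  row 31 [11111]: clauses=TTT -> 1
Full result column, 8 rows per line (x1,x2 fixed per line; x3,x4,x5 runs 000..111 left to right):
  rows 0-7 [x1,x2=00]: 00000000  (ones: 0)
  rows 8-15 [x1,x2=01]: 01011111  (ones: 6)
  rows 16-23 [x1,x2=10]: 00000000  (ones: 0)
  rows 24-31 [x1,x2=11]: 11001111  (ones: 6)
Satisfying assignments = 0+6+0+6 = 12

12


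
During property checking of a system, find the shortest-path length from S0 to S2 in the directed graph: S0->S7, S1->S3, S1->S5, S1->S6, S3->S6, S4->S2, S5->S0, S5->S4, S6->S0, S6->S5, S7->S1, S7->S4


BFS layer-by-layer from S0:
  dist 0: {S0}
  dist 1: {S7}
  dist 2: {S1, S4}
  dist 3: {S2, S3, S5, S6}
  -> S2 reached at distance 3
Shortest path length = 3

3


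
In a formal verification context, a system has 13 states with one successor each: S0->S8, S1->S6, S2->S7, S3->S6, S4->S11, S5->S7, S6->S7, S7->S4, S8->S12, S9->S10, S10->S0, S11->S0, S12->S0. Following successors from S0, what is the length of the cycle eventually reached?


Trace from S0 until a state repeats:
  S0 -> S8 -> S12 -> S0
S0 first seen at step 0, revisited at step 3.
Cycle length = 3 - 0 = 3

3


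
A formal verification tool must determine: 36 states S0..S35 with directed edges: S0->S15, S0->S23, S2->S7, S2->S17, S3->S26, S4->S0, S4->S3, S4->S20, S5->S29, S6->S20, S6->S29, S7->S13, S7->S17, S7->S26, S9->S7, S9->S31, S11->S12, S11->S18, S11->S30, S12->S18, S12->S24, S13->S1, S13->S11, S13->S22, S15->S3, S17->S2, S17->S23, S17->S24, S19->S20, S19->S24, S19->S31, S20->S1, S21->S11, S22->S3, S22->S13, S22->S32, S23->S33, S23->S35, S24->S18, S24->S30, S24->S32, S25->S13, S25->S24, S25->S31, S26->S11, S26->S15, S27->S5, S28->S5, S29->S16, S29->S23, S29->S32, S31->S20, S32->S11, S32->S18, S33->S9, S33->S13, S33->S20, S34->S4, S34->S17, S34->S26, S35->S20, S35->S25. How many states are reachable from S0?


BFS from S0:
  layer 0: {S0}
  layer 1: {S15, S23}
  layer 2: {S3, S33, S35}
  layer 3: {S9, S13, S20, S25, S26}
  layer 4: {S1, S7, S11, S22, S24, S31}
  layer 5: {S12, S17, S18, S30, S32}
  layer 6: {S2}
Reachable set: {S0, S1, S2, S3, S7, S9, S11, S12, S13, S15, S17, S18, S20, S22, S23, S24, S25, S26, S30, S31, S32, S33, S35}
Count = 23

23


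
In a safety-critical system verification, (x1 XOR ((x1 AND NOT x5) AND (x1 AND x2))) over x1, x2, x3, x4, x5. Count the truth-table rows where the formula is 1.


Formula: (x1 XOR ((x1 AND NOT x5) AND (x1 AND x2))) over 5 vars (32 rows)
Evaluate each row (x1, x2, x3, x4, x5 as bits, MSB first):
  row 0 [00000]: (0 XOR ((0 AND NOT 0) AND (0 AND 0))) -> 0
  row 1 [00001]: (0 XOR ((0 AND NOT 1) AND (0 AND 0))) -> 0
  row 2 [00010]: (0 XOR ((0 AND NOT 0) AND (0 AND 0))) -> 0
  row 3 [00011]: (0 XOR ((0 AND NOT 1) AND (0 AND 0))) -> 0
  row 4 [00100]: (0 XOR ((0 AND NOT 0) AND (0 AND 0))) -> 0
  row 5 [00101]: (0 XOR ((0 AND NOT 1) AND (0 AND 0))) -> 0
  row 6 [00110]: (0 XOR ((0 AND NOT 0) AND (0 AND 0))) -> 0
  row 7 [00111]: (0 XOR ((0 AND NOT 1) AND (0 AND 0))) -> 0
  row 8 [01000]: (0 XOR ((0 AND NOT 0) AND (0 AND 1))) -> 0
  row 9 [01001]: (0 XOR ((0 AND NOT 1) AND (0 AND 1))) -> 0
  row 10 [01010]: (0 XOR ((0 AND NOT 0) AND (0 AND 1))) -> 0
  row 11 [01011]: (0 XOR ((0 AND NOT 1) AND (0 AND 1))) -> 0
  row 12 [01100]: (0 XOR ((0 AND NOT 0) AND (0 AND 1))) -> 0
  row 13 [01101]: (0 XOR ((0 AND NOT 1) AND (0 AND 1))) -> 0
  row 14 [01110]: (0 XOR ((0 AND NOT 0) AND (0 AND 1))) -> 0
  row 15 [01111]: (0 XOR ((0 AND NOT 1) AND (0 AND 1))) -> 0
  row 16 [10000]: (1 XOR ((1 AND NOT 0) AND (1 AND 0))) -> 1
  row 17 [10001]: (1 XOR ((1 AND NOT 1) AND (1 AND 0))) -> 1
  row 18 [10010]: (1 XOR ((1 AND NOT 0) AND (1 AND 0))) -> 1
  row 19 [10011]: (1 XOR ((1 AND NOT 1) AND (1 AND 0))) -> 1
  row 20 [10100]: (1 XOR ((1 AND NOT 0) AND (1 AND 0))) -> 1
  row 21 [10101]: (1 XOR ((1 AND NOT 1) AND (1 AND 0))) -> 1
  row 22 [10110]: (1 XOR ((1 AND NOT 0) AND (1 AND 0))) -> 1
  row 23 [10111]: (1 XOR ((1 AND NOT 1) AND (1 AND 0))) -> 1
  row 24 [11000]: (1 XOR ((1 AND NOT 0) AND (1 AND 1))) -> 0
  row 25 [11001]: (1 XOR ((1 AND NOT 1) AND (1 AND 1))) -> 1
  row 26 [11010]: (1 XOR ((1 AND NOT 0) AND (1 AND 1))) -> 0
  row 27 [11011]: (1 XOR ((1 AND NOT 1) AND (1 AND 1))) -> 1
  row 28 [11100]: (1 XOR ((1 AND NOT 0) AND (1 AND 1))) -> 0
  row 29 [11101]: (1 XOR ((1 AND NOT 1) AND (1 AND 1))) -> 1
  row 30 [11110]: (1 XOR ((1 AND NOT 0) AND (1 AND 1))) -> 0
  row 31 [11111]: (1 XOR ((1 AND NOT 1) AND (1 AND 1))) -> 1
Full result column, 8 rows per line (x1,x2 fixed per line; x3,x4,x5 runs 000..111 left to right):
  rows 0-7 [x1,x2=00]: 00000000  (ones: 0)
  rows 8-15 [x1,x2=01]: 00000000  (ones: 0)
  rows 16-23 [x1,x2=10]: 11111111  (ones: 8)
  rows 24-31 [x1,x2=11]: 01010101  (ones: 4)
Count of 1-rows = 0+0+8+4 = 12

12


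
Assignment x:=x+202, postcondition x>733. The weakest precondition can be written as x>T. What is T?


Formula: wp(x:=E, P) = P[E/x] (substitute E for x in postcondition)
Step 1: Postcondition: x>733
Step 2: Substitute x+202 for x: x+202>733
Step 3: Solve for x: x > 733-202 = 531

531


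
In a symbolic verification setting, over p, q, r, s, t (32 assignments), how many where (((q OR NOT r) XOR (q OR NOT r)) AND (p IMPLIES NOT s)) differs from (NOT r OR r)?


F1 = (((q OR NOT r) XOR (q OR NOT r)) AND (p IMPLIES NOT s))
F2 = (NOT r OR r)
Evaluate both on each of 32 rows (bits = p,q,r,s,t):
  row 0 [00000]: F1=0 F2=1 (differ) -> 1
  row 1 [00001]: F1=0 F2=1 (differ) -> 1
  row 2 [00010]: F1=0 F2=1 (differ) -> 1
  row 3 [00011]: F1=0 F2=1 (differ) -> 1
  row 4 [00100]: F1=0 F2=1 (differ) -> 1
  row 5 [00101]: F1=0 F2=1 (differ) -> 1
  row 6 [00110]: F1=0 F2=1 (differ) -> 1
  row 7 [00111]: F1=0 F2=1 (differ) -> 1
  row 8 [01000]: F1=0 F2=1 (differ) -> 1
  row 9 [01001]: F1=0 F2=1 (differ) -> 1
  row 10 [01010]: F1=0 F2=1 (differ) -> 1
  row 11 [01011]: F1=0 F2=1 (differ) -> 1
  row 12 [01100]: F1=0 F2=1 (differ) -> 1
  row 13 [01101]: F1=0 F2=1 (differ) -> 1
  row 14 [01110]: F1=0 F2=1 (differ) -> 1
  row 15 [01111]: F1=0 F2=1 (differ) -> 1
  row 16 [10000]: F1=0 F2=1 (differ) -> 1
  row 17 [10001]: F1=0 F2=1 (differ) -> 1
  row 18 [10010]: F1=0 F2=1 (differ) -> 1
  row 19 [10011]: F1=0 F2=1 (differ) -> 1
  row 20 [10100]: F1=0 F2=1 (differ) -> 1
  row 21 [10101]: F1=0 F2=1 (differ) -> 1
  row 22 [10110]: F1=0 F2=1 (differ) -> 1
  row 23 [10111]: F1=0 F2=1 (differ) -> 1
  row 24 [11000]: F1=0 F2=1 (differ) -> 1
  row 25 [11001]: F1=0 F2=1 (differ) -> 1
  row 26 [11010]: F1=0 F2=1 (differ) -> 1
  row 27 [11011]: F1=0 F2=1 (differ) -> 1
  row 28 [11100]: F1=0 F2=1 (differ) -> 1
  row 29 [11101]: F1=0 F2=1 (differ) -> 1
  row 30 [11110]: F1=0 F2=1 (differ) -> 1
  row 31 [11111]: F1=0 F2=1 (differ) -> 1
Full result column, 8 rows per line (p,q fixed per line; r,s,t runs 000..111 left to right):
  rows 0-7 [p,q=00]: 11111111  (ones: 8)
  rows 8-15 [p,q=01]: 11111111  (ones: 8)
  rows 16-23 [p,q=10]: 11111111  (ones: 8)
  rows 24-31 [p,q=11]: 11111111  (ones: 8)
Disagreements = 8+8+8+8 = 32

32


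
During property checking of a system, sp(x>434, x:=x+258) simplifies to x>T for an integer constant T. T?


Formula: sp(P, x:=E) = exists old_x. (x = E[old_x/x]) AND P[old_x/x] (old_x is the value of x before the assignment; eliminate old_x by solving x = E[old_x/x] for old_x)
Step 1: Precondition P: x>434, i.e. old_x > 434
Step 2: Assignment gives x = old_x + 258, so old_x = x - 258
Step 3: Substitute into P: x - 258 > 434
Step 4: Simplify: x > 434+258 = 692

692


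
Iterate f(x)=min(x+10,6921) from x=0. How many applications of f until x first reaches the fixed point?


Step 1: x=0, cap=6921, increment=10
Step 2: x grows by 10 each step until capped at 6921; fixed point is x=6921
Step 3: iterations = ceil(6921/10) = 693

693


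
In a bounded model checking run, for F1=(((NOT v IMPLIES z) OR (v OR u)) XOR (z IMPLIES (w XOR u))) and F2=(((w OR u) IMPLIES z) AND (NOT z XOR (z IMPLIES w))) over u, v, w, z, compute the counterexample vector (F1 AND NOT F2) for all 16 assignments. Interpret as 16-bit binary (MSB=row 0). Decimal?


F1 = (((NOT v IMPLIES z) OR (v OR u)) XOR (z IMPLIES (w XOR u)))
F2 = (((w OR u) IMPLIES z) AND (NOT z XOR (z IMPLIES w)))
Counterexample to F1=>F2 is where F1=1 and F2=0.
Evaluate each row (bits = u,v,w,z, MSB first):
  row 0 [0000]: F1=1 F2=0 -> F1&~F2 -> 1
  row 1 [0001]: F1=1 F2=0 -> F1&~F2 -> 1
  row 2 [0010]: F1=1 F2=0 -> F1&~F2 -> 1
  row 3 [0011]: F1=0 F2=1 -> F1&~F2 -> 0
  row 4 [0100]: F1=0 F2=0 -> F1&~F2 -> 0
  row 5 [0101]: F1=1 F2=0 -> F1&~F2 -> 1
  row 6 [0110]: F1=0 F2=0 -> F1&~F2 -> 0
  row 7 [0111]: F1=0 F2=1 -> F1&~F2 -> 0
  row 8 [1000]: F1=0 F2=0 -> F1&~F2 -> 0
  row 9 [1001]: F1=0 F2=0 -> F1&~F2 -> 0
  row 10 [1010]: F1=0 F2=0 -> F1&~F2 -> 0
  row 11 [1011]: F1=1 F2=1 -> F1&~F2 -> 0
  row 12 [1100]: F1=0 F2=0 -> F1&~F2 -> 0
  row 13 [1101]: F1=0 F2=0 -> F1&~F2 -> 0
  row 14 [1110]: F1=0 F2=0 -> F1&~F2 -> 0
  row 15 [1111]: F1=1 F2=1 -> F1&~F2 -> 0
Full result column, 4 rows per line (u,v fixed per line; w,z runs 00..11 left to right):
  rows 0-3 [u,v=00]: 1110  = hex E
  rows 4-7 [u,v=01]: 0100  = hex 4
  rows 8-11 [u,v=10]: 0000  = hex 0
  rows 12-15 [u,v=11]: 0000  = hex 0
Counterexample vector (row 0 .. row 15) = 1110010000000000
Output column grouped in 4s = 1110 0100 0000 0000 = 0xE400
Convert to decimal digit by digit (value = value*16 + digit):
  E -> 14
  14*16 + 4 = 228
  228*16 + 0 = 3648
  3648*16 + 0 = 58368
Decimal = 58368

58368


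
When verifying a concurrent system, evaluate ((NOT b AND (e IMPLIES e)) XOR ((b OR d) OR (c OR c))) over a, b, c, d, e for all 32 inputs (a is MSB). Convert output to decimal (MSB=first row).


Formula: ((NOT b AND (e IMPLIES e)) XOR ((b OR d) OR (c OR c))) over a, b, c, d, e (32 rows)
Evaluate each row (bits = a,b,c,d,e, MSB first):
  row 0 [00000]: ((NOT 0 AND (0 IMPLIES 0)) XOR ((0 OR 0) OR (0 OR 0))) -> 1
  row 1 [00001]: ((NOT 0 AND (1 IMPLIES 1)) XOR ((0 OR 0) OR (0 OR 0))) -> 1
  row 2 [00010]: ((NOT 0 AND (0 IMPLIES 0)) XOR ((0 OR 1) OR (0 OR 0))) -> 0
  row 3 [00011]: ((NOT 0 AND (1 IMPLIES 1)) XOR ((0 OR 1) OR (0 OR 0))) -> 0
  row 4 [00100]: ((NOT 0 AND (0 IMPLIES 0)) XOR ((0 OR 0) OR (1 OR 1))) -> 0
  row 5 [00101]: ((NOT 0 AND (1 IMPLIES 1)) XOR ((0 OR 0) OR (1 OR 1))) -> 0
  row 6 [00110]: ((NOT 0 AND (0 IMPLIES 0)) XOR ((0 OR 1) OR (1 OR 1))) -> 0
  row 7 [00111]: ((NOT 0 AND (1 IMPLIES 1)) XOR ((0 OR 1) OR (1 OR 1))) -> 0
  row 8 [01000]: ((NOT 1 AND (0 IMPLIES 0)) XOR ((1 OR 0) OR (0 OR 0))) -> 1
  row 9 [01001]: ((NOT 1 AND (1 IMPLIES 1)) XOR ((1 OR 0) OR (0 OR 0))) -> 1
  row 10 [01010]: ((NOT 1 AND (0 IMPLIES 0)) XOR ((1 OR 1) OR (0 OR 0))) -> 1
  row 11 [01011]: ((NOT 1 AND (1 IMPLIES 1)) XOR ((1 OR 1) OR (0 OR 0))) -> 1
  row 12 [01100]: ((NOT 1 AND (0 IMPLIES 0)) XOR ((1 OR 0) OR (1 OR 1))) -> 1
  row 13 [01101]: ((NOT 1 AND (1 IMPLIES 1)) XOR ((1 OR 0) OR (1 OR 1))) -> 1
  row 14 [01110]: ((NOT 1 AND (0 IMPLIES 0)) XOR ((1 OR 1) OR (1 OR 1))) -> 1
  row 15 [01111]: ((NOT 1 AND (1 IMPLIES 1)) XOR ((1 OR 1) OR (1 OR 1))) -> 1
  row 16 [10000]: ((NOT 0 AND (0 IMPLIES 0)) XOR ((0 OR 0) OR (0 OR 0))) -> 1
  row 17 [10001]: ((NOT 0 AND (1 IMPLIES 1)) XOR ((0 OR 0) OR (0 OR 0))) -> 1
  row 18 [10010]: ((NOT 0 AND (0 IMPLIES 0)) XOR ((0 OR 1) OR (0 OR 0))) -> 0
  row 19 [10011]: ((NOT 0 AND (1 IMPLIES 1)) XOR ((0 OR 1) OR (0 OR 0))) -> 0
  row 20 [10100]: ((NOT 0 AND (0 IMPLIES 0)) XOR ((0 OR 0) OR (1 OR 1))) -> 0
  row 21 [10101]: ((NOT 0 AND (1 IMPLIES 1)) XOR ((0 OR 0) OR (1 OR 1))) -> 0
  row 22 [10110]: ((NOT 0 AND (0 IMPLIES 0)) XOR ((0 OR 1) OR (1 OR 1))) -> 0
  row 23 [10111]: ((NOT 0 AND (1 IMPLIES 1)) XOR ((0 OR 1) OR (1 OR 1))) -> 0
  row 24 [11000]: ((NOT 1 AND (0 IMPLIES 0)) XOR ((1 OR 0) OR (0 OR 0))) -> 1
  row 25 [11001]: ((NOT 1 AND (1 IMPLIES 1)) XOR ((1 OR 0) OR (0 OR 0))) -> 1
  row 26 [11010]: ((NOT 1 AND (0 IMPLIES 0)) XOR ((1 OR 1) OR (0 OR 0))) -> 1
  row 27 [11011]: ((NOT 1 AND (1 IMPLIES 1)) XOR ((1 OR 1) OR (0 OR 0))) -> 1
  row 28 [11100]: ((NOT 1 AND (0 IMPLIES 0)) XOR ((1 OR 0) OR (1 OR 1))) -> 1
  row 29 [11101]: ((NOT 1 AND (1 IMPLIES 1)) XOR ((1 OR 0) OR (1 OR 1))) -> 1
  row 30 [11110]: ((NOT 1 AND (0 IMPLIES 0)) XOR ((1 OR 1) OR (1 OR 1))) -> 1
  row 31 [11111]: ((NOT 1 AND (1 IMPLIES 1)) XOR ((1 OR 1) OR (1 OR 1))) -> 1
Full result column, 4 rows per line (a,b,c fixed per line; d,e runs 00..11 left to right):
  rows 0-3 [a,b,c=000]: 1100  = hex C
  rows 4-7 [a,b,c=001]: 0000  = hex 0
  rows 8-11 [a,b,c=010]: 1111  = hex F
  rows 12-15 [a,b,c=011]: 1111  = hex F
  rows 16-19 [a,b,c=100]: 1100  = hex C
  rows 20-23 [a,b,c=101]: 0000  = hex 0
  rows 24-27 [a,b,c=110]: 1111  = hex F
  rows 28-31 [a,b,c=111]: 1111  = hex F
Output column (row 0 .. row 31) = 11000000111111111100000011111111
Output column grouped in 4s = 1100 0000 1111 1111 1100 0000 1111 1111 = 0xC0FFC0FF
Convert to decimal digit by digit (value = value*16 + digit):
  C -> 12
  12*16 + 0 = 192
  192*16 + 15 (F) = 3087
  3087*16 + 15 (F) = 49407
  49407*16 + 12 (C) = 790524
  790524*16 + 0 = 12648384
  12648384*16 + 15 (F) = 202374159
  202374159*16 + 15 (F) = 3237986559
Decimal = 3237986559

3237986559


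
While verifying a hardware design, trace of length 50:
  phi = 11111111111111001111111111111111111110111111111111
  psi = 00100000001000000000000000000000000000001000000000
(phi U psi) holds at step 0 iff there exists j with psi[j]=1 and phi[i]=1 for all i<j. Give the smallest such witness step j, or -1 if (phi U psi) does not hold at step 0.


(phi U psi) at 0: need smallest j with psi[j]=1 and phi[i]=1 for all i in [0,j).
Scan from step 0:
  step 0: phi=1, psi=0 -> continue
  step 1: phi=1, psi=0 -> continue
  step 2: psi=1 and phi held for [0,2) -> witness found
Witness step = 2

2


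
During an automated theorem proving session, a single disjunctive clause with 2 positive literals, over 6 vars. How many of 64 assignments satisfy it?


Step 1: Total=2^6=64
Step 2: Unsat when all 2 false: 2^4=16
Step 3: Sat=64-16=48

48


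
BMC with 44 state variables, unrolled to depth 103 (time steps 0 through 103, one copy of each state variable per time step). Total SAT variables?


BMC unrolls to depth k, creating one copy of each state var for steps 0..k.
Step count = 103 + 1 = 104 (steps 0 through 103)
Vars per step = 44
Total = 44 * 104 = 4576

4576


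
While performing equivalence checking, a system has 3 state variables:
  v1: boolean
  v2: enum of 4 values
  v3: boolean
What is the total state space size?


State space = product of domain sizes of all variables.
Domain sizes:
  v1 (boolean): 2
  v2 (enum of 4 values): 4
  v3 (boolean): 2
Product = 2 * 4 * 2 = 16

16


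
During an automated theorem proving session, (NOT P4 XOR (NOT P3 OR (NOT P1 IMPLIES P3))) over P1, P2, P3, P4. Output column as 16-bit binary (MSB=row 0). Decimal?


Formula: (NOT P4 XOR (NOT P3 OR (NOT P1 IMPLIES P3))) over P1, P2, P3, P4 (16 rows)
Evaluate each row (bits = P1,P2,P3,P4, MSB first):
  row 0 [0000]: (NOT 0 XOR (NOT 0 OR (NOT 0 IMPLIES 0))) -> 0
  row 1 [0001]: (NOT 1 XOR (NOT 0 OR (NOT 0 IMPLIES 0))) -> 1
  row 2 [0010]: (NOT 0 XOR (NOT 1 OR (NOT 0 IMPLIES 1))) -> 0
  row 3 [0011]: (NOT 1 XOR (NOT 1 OR (NOT 0 IMPLIES 1))) -> 1
  row 4 [0100]: (NOT 0 XOR (NOT 0 OR (NOT 0 IMPLIES 0))) -> 0
  row 5 [0101]: (NOT 1 XOR (NOT 0 OR (NOT 0 IMPLIES 0))) -> 1
  row 6 [0110]: (NOT 0 XOR (NOT 1 OR (NOT 0 IMPLIES 1))) -> 0
  row 7 [0111]: (NOT 1 XOR (NOT 1 OR (NOT 0 IMPLIES 1))) -> 1
  row 8 [1000]: (NOT 0 XOR (NOT 0 OR (NOT 1 IMPLIES 0))) -> 0
  row 9 [1001]: (NOT 1 XOR (NOT 0 OR (NOT 1 IMPLIES 0))) -> 1
  row 10 [1010]: (NOT 0 XOR (NOT 1 OR (NOT 1 IMPLIES 1))) -> 0
  row 11 [1011]: (NOT 1 XOR (NOT 1 OR (NOT 1 IMPLIES 1))) -> 1
  row 12 [1100]: (NOT 0 XOR (NOT 0 OR (NOT 1 IMPLIES 0))) -> 0
  row 13 [1101]: (NOT 1 XOR (NOT 0 OR (NOT 1 IMPLIES 0))) -> 1
  row 14 [1110]: (NOT 0 XOR (NOT 1 OR (NOT 1 IMPLIES 1))) -> 0
  row 15 [1111]: (NOT 1 XOR (NOT 1 OR (NOT 1 IMPLIES 1))) -> 1
Full result column, 4 rows per line (P1,P2 fixed per line; P3,P4 runs 00..11 left to right):
  rows 0-3 [P1,P2=00]: 0101  = hex 5
  rows 4-7 [P1,P2=01]: 0101  = hex 5
  rows 8-11 [P1,P2=10]: 0101  = hex 5
  rows 12-15 [P1,P2=11]: 0101  = hex 5
Output column (row 0 .. row 15) = 0101010101010101
Output column grouped in 4s = 0101 0101 0101 0101 = 0x5555
Convert to decimal digit by digit (value = value*16 + digit):
  5 -> 5
  5*16 + 5 = 85
  85*16 + 5 = 1365
  1365*16 + 5 = 21845
Decimal = 21845

21845


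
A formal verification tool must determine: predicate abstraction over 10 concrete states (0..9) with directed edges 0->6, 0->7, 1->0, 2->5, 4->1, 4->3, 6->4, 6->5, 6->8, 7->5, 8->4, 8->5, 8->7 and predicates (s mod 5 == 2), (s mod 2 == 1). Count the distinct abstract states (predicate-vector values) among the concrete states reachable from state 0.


BFS from 0:
Concrete reachable: {0, 1, 3, 4, 5, 6, 7, 8}
Abstract via predicates (s mod 5 == 2), (s mod 2 == 1):
  (0,0) <- {0, 4, 6, 8}
  (0,1) <- {1, 3, 5}
  (1,1) <- {7}
Distinct abstract states = 3

3


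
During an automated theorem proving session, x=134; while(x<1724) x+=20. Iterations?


Step 1: x goes from 134 toward 1724 by 20; the body runs while x<1724, so iterations = ceil((bound-start)/step)
Step 2: Distance=1590
Step 3: ceil(1590/20)=80

80


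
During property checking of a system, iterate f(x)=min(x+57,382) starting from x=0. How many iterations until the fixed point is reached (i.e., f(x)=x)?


Step 1: x=0, cap=382, increment=57
Step 2: x grows by 57 each step until capped at 382; fixed point is x=382
Step 3: iterations = ceil(382/57) = 7

7


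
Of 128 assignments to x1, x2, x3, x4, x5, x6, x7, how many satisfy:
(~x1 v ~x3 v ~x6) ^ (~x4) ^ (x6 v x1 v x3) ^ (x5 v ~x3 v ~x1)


CNF with 4 clauses over 7 vars (128 assignments).
An assignment satisfies CNF iff every clause has >=1 true literal.
Check each row (bits = x1,x2,x3,x4,x5,x6,x7; clause T/F shown):
  row 0 [0000000]: clauses=TTFT -> 0
  row 1 [0000001]: clauses=TTFT -> 0
  row 2 [0000010]: clauses=TTTT -> 1
  row 3 [0000011]: clauses=TTTT -> 1
  row 4 [0000100]: clauses=TTFT -> 0
  (every remaining row is evaluated the same way; all 128 results are listed next)
Full result column, 8 rows per line (x1,x2,x3,x4 fixed per line; x5,x6,x7 runs 000..111 left to right):
  rows 0-7 [x1,x2,x3,x4=0000]: 00110011  (ones: 4)
  rows 8-15 [x1,x2,x3,x4=0001]: 00000000  (ones: 0)
  rows 16-23 [x1,x2,x3,x4=0010]: 11111111  (ones: 8)
  rows 24-31 [x1,x2,x3,x4=0011]: 00000000  (ones: 0)
  rows 32-39 [x1,x2,x3,x4=0100]: 00110011  (ones: 4)
  rows 40-47 [x1,x2,x3,x4=0101]: 00000000  (ones: 0)
  rows 48-55 [x1,x2,x3,x4=0110]: 11111111  (ones: 8)
  rows 56-63 [x1,x2,x3,x4=0111]: 00000000  (ones: 0)
  rows 64-71 [x1,x2,x3,x4=1000]: 11111111  (ones: 8)
  rows 72-79 [x1,x2,x3,x4=1001]: 00000000  (ones: 0)
  rows 80-87 [x1,x2,x3,x4=1010]: 00001100  (ones: 2)
  rows 88-95 [x1,x2,x3,x4=1011]: 00000000  (ones: 0)
  rows 96-103 [x1,x2,x3,x4=1100]: 11111111  (ones: 8)
  rows 104-111 [x1,x2,x3,x4=1101]: 00000000  (ones: 0)
  rows 112-119 [x1,x2,x3,x4=1110]: 00001100  (ones: 2)
  rows 120-127 [x1,x2,x3,x4=1111]: 00000000  (ones: 0)
Satisfying assignments = 4+0+8+0+4+0+8+0+8+0+2+0+8+0+2+0 = 44

44


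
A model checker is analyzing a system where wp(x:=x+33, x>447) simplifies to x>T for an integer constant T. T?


Formula: wp(x:=E, P) = P[E/x] (substitute E for x in postcondition)
Step 1: Postcondition: x>447
Step 2: Substitute x+33 for x: x+33>447
Step 3: Solve for x: x > 447-33 = 414

414


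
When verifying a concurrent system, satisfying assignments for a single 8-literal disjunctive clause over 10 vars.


Step 1: Total=2^10=1024
Step 2: Unsat when all 8 false: 2^2=4
Step 3: Sat=1024-4=1020

1020


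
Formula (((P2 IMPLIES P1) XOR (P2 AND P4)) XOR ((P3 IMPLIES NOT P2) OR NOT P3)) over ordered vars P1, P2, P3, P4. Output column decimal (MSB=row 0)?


Formula: (((P2 IMPLIES P1) XOR (P2 AND P4)) XOR ((P3 IMPLIES NOT P2) OR NOT P3)) over P1, P2, P3, P4 (16 rows)
Evaluate each row (bits = P1,P2,P3,P4, MSB first):
  row 0 [0000]: (((0 IMPLIES 0) XOR (0 AND 0)) XOR ((0 IMPLIES NOT 0) OR NOT 0)) -> 0
  row 1 [0001]: (((0 IMPLIES 0) XOR (0 AND 1)) XOR ((0 IMPLIES NOT 0) OR NOT 0)) -> 0
  row 2 [0010]: (((0 IMPLIES 0) XOR (0 AND 0)) XOR ((1 IMPLIES NOT 0) OR NOT 1)) -> 0
  row 3 [0011]: (((0 IMPLIES 0) XOR (0 AND 1)) XOR ((1 IMPLIES NOT 0) OR NOT 1)) -> 0
  row 4 [0100]: (((1 IMPLIES 0) XOR (1 AND 0)) XOR ((0 IMPLIES NOT 1) OR NOT 0)) -> 1
  row 5 [0101]: (((1 IMPLIES 0) XOR (1 AND 1)) XOR ((0 IMPLIES NOT 1) OR NOT 0)) -> 0
  row 6 [0110]: (((1 IMPLIES 0) XOR (1 AND 0)) XOR ((1 IMPLIES NOT 1) OR NOT 1)) -> 0
  row 7 [0111]: (((1 IMPLIES 0) XOR (1 AND 1)) XOR ((1 IMPLIES NOT 1) OR NOT 1)) -> 1
  row 8 [1000]: (((0 IMPLIES 1) XOR (0 AND 0)) XOR ((0 IMPLIES NOT 0) OR NOT 0)) -> 0
  row 9 [1001]: (((0 IMPLIES 1) XOR (0 AND 1)) XOR ((0 IMPLIES NOT 0) OR NOT 0)) -> 0
  row 10 [1010]: (((0 IMPLIES 1) XOR (0 AND 0)) XOR ((1 IMPLIES NOT 0) OR NOT 1)) -> 0
  row 11 [1011]: (((0 IMPLIES 1) XOR (0 AND 1)) XOR ((1 IMPLIES NOT 0) OR NOT 1)) -> 0
  row 12 [1100]: (((1 IMPLIES 1) XOR (1 AND 0)) XOR ((0 IMPLIES NOT 1) OR NOT 0)) -> 0
  row 13 [1101]: (((1 IMPLIES 1) XOR (1 AND 1)) XOR ((0 IMPLIES NOT 1) OR NOT 0)) -> 1
  row 14 [1110]: (((1 IMPLIES 1) XOR (1 AND 0)) XOR ((1 IMPLIES NOT 1) OR NOT 1)) -> 1
  row 15 [1111]: (((1 IMPLIES 1) XOR (1 AND 1)) XOR ((1 IMPLIES NOT 1) OR NOT 1)) -> 0
Full result column, 4 rows per line (P1,P2 fixed per line; P3,P4 runs 00..11 left to right):
  rows 0-3 [P1,P2=00]: 0000  = hex 0
  rows 4-7 [P1,P2=01]: 1001  = hex 9
  rows 8-11 [P1,P2=10]: 0000  = hex 0
  rows 12-15 [P1,P2=11]: 0110  = hex 6
Output column (row 0 .. row 15) = 0000100100000110
Output column grouped in 4s = 0000 1001 0000 0110 = 0x0906
Convert to decimal digit by digit (value = value*16 + digit):
  0 -> 0
  0*16 + 9 = 9
  9*16 + 0 = 144
  144*16 + 6 = 2310
Decimal = 2310

2310


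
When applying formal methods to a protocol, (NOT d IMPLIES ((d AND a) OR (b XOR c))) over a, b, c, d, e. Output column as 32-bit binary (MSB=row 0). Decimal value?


Formula: (NOT d IMPLIES ((d AND a) OR (b XOR c))) over a, b, c, d, e (32 rows)
Evaluate each row (bits = a,b,c,d,e, MSB first):
  row 0 [00000]: (NOT 0 IMPLIES ((0 AND 0) OR (0 XOR 0))) -> 0
  row 1 [00001]: (NOT 0 IMPLIES ((0 AND 0) OR (0 XOR 0))) -> 0
  row 2 [00010]: (NOT 1 IMPLIES ((1 AND 0) OR (0 XOR 0))) -> 1
  row 3 [00011]: (NOT 1 IMPLIES ((1 AND 0) OR (0 XOR 0))) -> 1
  row 4 [00100]: (NOT 0 IMPLIES ((0 AND 0) OR (0 XOR 1))) -> 1
  row 5 [00101]: (NOT 0 IMPLIES ((0 AND 0) OR (0 XOR 1))) -> 1
  row 6 [00110]: (NOT 1 IMPLIES ((1 AND 0) OR (0 XOR 1))) -> 1
  row 7 [00111]: (NOT 1 IMPLIES ((1 AND 0) OR (0 XOR 1))) -> 1
  row 8 [01000]: (NOT 0 IMPLIES ((0 AND 0) OR (1 XOR 0))) -> 1
  row 9 [01001]: (NOT 0 IMPLIES ((0 AND 0) OR (1 XOR 0))) -> 1
  row 10 [01010]: (NOT 1 IMPLIES ((1 AND 0) OR (1 XOR 0))) -> 1
  row 11 [01011]: (NOT 1 IMPLIES ((1 AND 0) OR (1 XOR 0))) -> 1
  row 12 [01100]: (NOT 0 IMPLIES ((0 AND 0) OR (1 XOR 1))) -> 0
  row 13 [01101]: (NOT 0 IMPLIES ((0 AND 0) OR (1 XOR 1))) -> 0
  row 14 [01110]: (NOT 1 IMPLIES ((1 AND 0) OR (1 XOR 1))) -> 1
  row 15 [01111]: (NOT 1 IMPLIES ((1 AND 0) OR (1 XOR 1))) -> 1
  row 16 [10000]: (NOT 0 IMPLIES ((0 AND 1) OR (0 XOR 0))) -> 0
  row 17 [10001]: (NOT 0 IMPLIES ((0 AND 1) OR (0 XOR 0))) -> 0
  row 18 [10010]: (NOT 1 IMPLIES ((1 AND 1) OR (0 XOR 0))) -> 1
  row 19 [10011]: (NOT 1 IMPLIES ((1 AND 1) OR (0 XOR 0))) -> 1
  row 20 [10100]: (NOT 0 IMPLIES ((0 AND 1) OR (0 XOR 1))) -> 1
  row 21 [10101]: (NOT 0 IMPLIES ((0 AND 1) OR (0 XOR 1))) -> 1
  row 22 [10110]: (NOT 1 IMPLIES ((1 AND 1) OR (0 XOR 1))) -> 1
  row 23 [10111]: (NOT 1 IMPLIES ((1 AND 1) OR (0 XOR 1))) -> 1
  row 24 [11000]: (NOT 0 IMPLIES ((0 AND 1) OR (1 XOR 0))) -> 1
  row 25 [11001]: (NOT 0 IMPLIES ((0 AND 1) OR (1 XOR 0))) -> 1
  row 26 [11010]: (NOT 1 IMPLIES ((1 AND 1) OR (1 XOR 0))) -> 1
  row 27 [11011]: (NOT 1 IMPLIES ((1 AND 1) OR (1 XOR 0))) -> 1
  row 28 [11100]: (NOT 0 IMPLIES ((0 AND 1) OR (1 XOR 1))) -> 0
  row 29 [11101]: (NOT 0 IMPLIES ((0 AND 1) OR (1 XOR 1))) -> 0
  row 30 [11110]: (NOT 1 IMPLIES ((1 AND 1) OR (1 XOR 1))) -> 1
  row 31 [11111]: (NOT 1 IMPLIES ((1 AND 1) OR (1 XOR 1))) -> 1
Full result column, 4 rows per line (a,b,c fixed per line; d,e runs 00..11 left to right):
  rows 0-3 [a,b,c=000]: 0011  = hex 3
  rows 4-7 [a,b,c=001]: 1111  = hex F
  rows 8-11 [a,b,c=010]: 1111  = hex F
  rows 12-15 [a,b,c=011]: 0011  = hex 3
  rows 16-19 [a,b,c=100]: 0011  = hex 3
  rows 20-23 [a,b,c=101]: 1111  = hex F
  rows 24-27 [a,b,c=110]: 1111  = hex F
  rows 28-31 [a,b,c=111]: 0011  = hex 3
Output column (row 0 .. row 31) = 00111111111100110011111111110011
Output column grouped in 4s = 0011 1111 1111 0011 0011 1111 1111 0011 = 0x3FF33FF3
Convert to decimal digit by digit (value = value*16 + digit):
  3 -> 3
  3*16 + 15 (F) = 63
  63*16 + 15 (F) = 1023
  1023*16 + 3 = 16371
  16371*16 + 3 = 261939
  261939*16 + 15 (F) = 4191039
  4191039*16 + 15 (F) = 67056639
  67056639*16 + 3 = 1072906227
Decimal = 1072906227

1072906227


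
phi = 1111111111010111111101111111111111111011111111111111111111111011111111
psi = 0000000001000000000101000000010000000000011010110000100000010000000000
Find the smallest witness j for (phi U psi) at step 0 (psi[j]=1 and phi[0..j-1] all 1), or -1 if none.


(phi U psi) at 0: need smallest j with psi[j]=1 and phi[i]=1 for all i in [0,j).
Scan from step 0:
  step 0: phi=1, psi=0 -> continue
  step 1: phi=1, psi=0 -> continue
  step 2: phi=1, psi=0 -> continue
  step 3: phi=1, psi=0 -> continue
  step 9: psi=1 and phi held for [0,9) -> witness found
Witness step = 9

9


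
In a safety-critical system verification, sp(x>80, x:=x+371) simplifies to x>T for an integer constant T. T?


Formula: sp(P, x:=E) = exists old_x. (x = E[old_x/x]) AND P[old_x/x] (old_x is the value of x before the assignment; eliminate old_x by solving x = E[old_x/x] for old_x)
Step 1: Precondition P: x>80, i.e. old_x > 80
Step 2: Assignment gives x = old_x + 371, so old_x = x - 371
Step 3: Substitute into P: x - 371 > 80
Step 4: Simplify: x > 80+371 = 451

451


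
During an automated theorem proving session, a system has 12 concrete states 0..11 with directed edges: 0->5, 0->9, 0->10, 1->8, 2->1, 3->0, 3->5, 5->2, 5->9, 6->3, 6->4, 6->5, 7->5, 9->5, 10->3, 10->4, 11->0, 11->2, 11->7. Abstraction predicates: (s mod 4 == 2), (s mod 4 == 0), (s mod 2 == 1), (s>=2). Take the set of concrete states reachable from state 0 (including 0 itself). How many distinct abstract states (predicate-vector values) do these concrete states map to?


BFS from 0:
Concrete reachable: {0, 1, 2, 3, 4, 5, 8, 9, 10}
Abstract via predicates (s mod 4 == 2), (s mod 4 == 0), (s mod 2 == 1), (s>=2):
  (0,0,1,0) <- {1}
  (0,0,1,1) <- {3, 5, 9}
  (0,1,0,0) <- {0}
  (0,1,0,1) <- {4, 8}
  (1,0,0,1) <- {2, 10}
Distinct abstract states = 5

5


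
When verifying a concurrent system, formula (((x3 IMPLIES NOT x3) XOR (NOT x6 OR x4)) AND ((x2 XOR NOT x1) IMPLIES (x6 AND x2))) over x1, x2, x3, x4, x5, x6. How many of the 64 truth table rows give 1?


Formula: (((x3 IMPLIES NOT x3) XOR (NOT x6 OR x4)) AND ((x2 XOR NOT x1) IMPLIES (x6 AND x2))) over 6 vars (64 rows)
Evaluate each row (x1, x2, x3, x4, x5, x6 as bits, MSB first):
  row 0 [000000]: (((0 IMPLIES NOT 0) XOR (NOT 0 OR 0)) AND ((0 XOR NOT 0) IMPLIES (0 AND 0))) -> 0
  row 1 [000001]: (((0 IMPLIES NOT 0) XOR (NOT 1 OR 0)) AND ((0 XOR NOT 0) IMPLIES (1 AND 0))) -> 0
  row 2 [000010]: (((0 IMPLIES NOT 0) XOR (NOT 0 OR 0)) AND ((0 XOR NOT 0) IMPLIES (0 AND 0))) -> 0
  row 3 [000011]: (((0 IMPLIES NOT 0) XOR (NOT 1 OR 0)) AND ((0 XOR NOT 0) IMPLIES (1 AND 0))) -> 0
  row 4 [000100]: (((0 IMPLIES NOT 0) XOR (NOT 0 OR 1)) AND ((0 XOR NOT 0) IMPLIES (0 AND 0))) -> 0
  (every remaining row is evaluated the same way; all 64 results are listed next)
Full result column, 8 rows per line (x1,x2,x3 fixed per line; x4,x5,x6 runs 000..111 left to right):
  rows 0-7 [x1,x2,x3=000]: 00000000  (ones: 0)
  rows 8-15 [x1,x2,x3=001]: 00000000  (ones: 0)
  rows 16-23 [x1,x2,x3=010]: 01010000  (ones: 2)
  rows 24-31 [x1,x2,x3=011]: 10101111  (ones: 6)
  rows 32-39 [x1,x2,x3=100]: 01010000  (ones: 2)
  rows 40-47 [x1,x2,x3=101]: 10101111  (ones: 6)
  rows 48-55 [x1,x2,x3=110]: 01010000  (ones: 2)
  rows 56-63 [x1,x2,x3=111]: 00000101  (ones: 2)
Count of 1-rows = 0+0+2+6+2+6+2+2 = 20

20


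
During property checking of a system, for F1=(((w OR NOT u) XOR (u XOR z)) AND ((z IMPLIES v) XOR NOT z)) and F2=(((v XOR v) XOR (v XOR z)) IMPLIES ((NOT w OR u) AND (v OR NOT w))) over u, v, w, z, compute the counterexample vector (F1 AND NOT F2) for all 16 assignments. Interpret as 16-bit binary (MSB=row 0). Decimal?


F1 = (((w OR NOT u) XOR (u XOR z)) AND ((z IMPLIES v) XOR NOT z))
F2 = (((v XOR v) XOR (v XOR z)) IMPLIES ((NOT w OR u) AND (v OR NOT w)))
Counterexample to F1=>F2 is where F1=1 and F2=0.
Evaluate each row (bits = u,v,w,z, MSB first):
  row 0 [0000]: F1=0 F2=1 -> F1&~F2 -> 0
  row 1 [0001]: F1=0 F2=1 -> F1&~F2 -> 0
  row 2 [0010]: F1=0 F2=1 -> F1&~F2 -> 0
  row 3 [0011]: F1=0 F2=0 -> F1&~F2 -> 0
  row 4 [0100]: F1=0 F2=1 -> F1&~F2 -> 0
  row 5 [0101]: F1=0 F2=1 -> F1&~F2 -> 0
  row 6 [0110]: F1=0 F2=0 -> F1&~F2 -> 0
  row 7 [0111]: F1=0 F2=1 -> F1&~F2 -> 0
  row 8 [1000]: F1=0 F2=1 -> F1&~F2 -> 0
  row 9 [1001]: F1=0 F2=1 -> F1&~F2 -> 0
  row 10 [1010]: F1=0 F2=1 -> F1&~F2 -> 0
  row 11 [1011]: F1=0 F2=0 -> F1&~F2 -> 0
  row 12 [1100]: F1=0 F2=1 -> F1&~F2 -> 0
  row 13 [1101]: F1=0 F2=1 -> F1&~F2 -> 0
  row 14 [1110]: F1=0 F2=1 -> F1&~F2 -> 0
  row 15 [1111]: F1=1 F2=1 -> F1&~F2 -> 0
Full result column, 4 rows per line (u,v fixed per line; w,z runs 00..11 left to right):
  rows 0-3 [u,v=00]: 0000  = hex 0
  rows 4-7 [u,v=01]: 0000  = hex 0
  rows 8-11 [u,v=10]: 0000  = hex 0
  rows 12-15 [u,v=11]: 0000  = hex 0
Counterexample vector (row 0 .. row 15) = 0000000000000000
Output column grouped in 4s = 0000 0000 0000 0000 = 0x0000
Convert to decimal digit by digit (value = value*16 + digit):
  0 -> 0
  0*16 + 0 = 0
  0*16 + 0 = 0
  0*16 + 0 = 0
Decimal = 0

0
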